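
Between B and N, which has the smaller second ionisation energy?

IE_2 is the cost of taking one more electron from the +1 cation: B⁺ still has 2 valence electrons; N⁺ still has 4 valence electrons.
All are still removing valence electrons, so compare the +1 ions as you would atoms: IE_2 generally rises across a period (higher Z_eff) and falls down a group (larger shell), subject to the usual subshell exceptions.
Valence configurations: B⁺ [He]2s², N⁺ [He]2s²2p².
Approximate IE_2 values (kJ/mol): B 2427, N 2856.
Hence IE_2: B < N.

B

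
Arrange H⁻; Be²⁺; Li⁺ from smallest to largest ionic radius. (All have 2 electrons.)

All of these have 2 electrons, so size is governed by nuclear charge alone: the more protons, the stronger the pull on the same electron cloud, and the smaller the ion.
Nuclear charges: Be²⁺ (Z=4), Li⁺ (Z=3), H⁻ (Z=1).
Smallest to largest: Be²⁺ < Li⁺ < H⁻.

Be²⁺ < Li⁺ < H⁻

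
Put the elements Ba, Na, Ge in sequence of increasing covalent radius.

Ge < Na < Ba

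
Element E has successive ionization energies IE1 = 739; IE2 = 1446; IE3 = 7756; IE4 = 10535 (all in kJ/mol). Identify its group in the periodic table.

Look for the largest jump between consecutive ionization energies: IE3/IE2 ≈ 5.4, far larger than any earlier ratio.
That jump marks the point where a core electron is being removed. So the atom has 2 valence electrons.
A main-group element with 2 valence electrons is in group 2.

Group 2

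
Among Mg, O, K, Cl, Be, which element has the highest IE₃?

Be

After 2 electrons have been removed, what remains? Mg²⁺ is the bare [Ne] core; O²⁺ still has 4 valence electrons; K²⁺ is already 1 electron into the core; Cl²⁺ still has 5 valence electrons; Be²⁺ is the bare [He] core.
Usually core removal costs more than valence removal, but here the competition is close: a tightly held n=2 valence electron can cost more to remove than an n=3 core electron, so the actual values have to decide it.
Valence configurations: O²⁺ [He]2s²2p², Cl²⁺ [Ne]3s²3p³.
Tabulated IE_3 (kJ/mol): Mg 7733, O 5300, K 4420, Cl 3822, Be 14849.
Hence IE_3: Cl < K < O < Mg < Be.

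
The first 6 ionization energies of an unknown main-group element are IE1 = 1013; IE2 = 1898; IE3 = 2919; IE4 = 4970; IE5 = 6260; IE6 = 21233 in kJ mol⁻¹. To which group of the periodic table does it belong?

Group 15

Look for the largest jump between consecutive ionization energies: IE6/IE5 ≈ 3.4, far larger than any earlier ratio.
That jump marks the point where a core electron is being removed. So the atom has 5 valence electrons.
A main-group element with 5 valence electrons is in group 15.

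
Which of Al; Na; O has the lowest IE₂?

Al

Consider each +1 ion: Al⁺ still has 2 valence electrons; Na⁺ is the bare [Ne] core; O⁺ still has 5 valence electrons.
Pulling an electron out of a noble-gas core costs far more than removing a remaining valence electron, so Na sits at the high end of IE_2.
Valence configurations: Al⁺ [Ne]3s², O⁺ [He]2s²2p³.
Approximate IE_2 values (kJ/mol): Al 1817, Na 4562, O 3388.
Overall IE_2 order: Al < O < Na.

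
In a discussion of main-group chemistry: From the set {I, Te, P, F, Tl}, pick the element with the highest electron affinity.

Atoms with high Z_eff and room in the valence shell (especially the halogens) have the most exothermic electron affinities.
Here both period and group differ, so the two effects have to be weighed against each other.
P > Tl: relative to Tl, both the across-period and down-group shifts push P's electron affinity up.
Te > P: period and group pull opposite ways; the across-period shift dominates (190 vs 72 kJ/mol).
I > Te: both are in period 5; the period trend gives I the larger value.
F > I: F sits above I in group 17, so the down-group effect alone puts F higher.
Approximate values (kJ/mol): F 328, P 72, Te 190, I 295, Tl 19.
The highest electron affinity among these belongs to F.

F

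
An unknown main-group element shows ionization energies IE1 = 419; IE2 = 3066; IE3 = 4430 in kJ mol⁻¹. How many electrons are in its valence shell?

1

Look for the largest jump between consecutive ionization energies: IE2/IE1 ≈ 7.3, far larger than any earlier ratio.
That jump marks the point where a core electron is being removed. So the atom has 1 valence electron.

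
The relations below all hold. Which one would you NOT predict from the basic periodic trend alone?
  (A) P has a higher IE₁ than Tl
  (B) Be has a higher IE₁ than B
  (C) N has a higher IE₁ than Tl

(B)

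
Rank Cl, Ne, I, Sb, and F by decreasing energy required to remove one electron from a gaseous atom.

F is in period 2, group 17; Ne is in period 2, group 18; Cl is in period 3, group 17; Sb is in period 5, group 15; I is in period 5, group 17.
First ionization energy rises across a period (greater Z_eff holds electrons more tightly) and falls down a group (valence electrons are farther from the nucleus).
Neither a single period nor a single group — weigh both effects.
I > Sb: I lies to the right of Sb in period 5, so the across-period effect alone puts I higher.
Cl > I: they share group 17; the group trend gives Cl the larger value.
F > Cl: F sits above Cl in group 17, so the down-group effect alone puts F higher.
Ne > F: both are in period 2; the period trend gives Ne the larger value.
Tabulated first ionization energy (kJ/mol): F 1681, Ne 2081, Cl 1251, Sb 831, I 1008.
So from highest to lowest: Ne > F > Cl > I > Sb.

Ne, F, Cl, I, Sb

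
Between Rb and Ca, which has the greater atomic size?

Radius decreases left→right (rising Z_eff, same n) and increases top→bottom (higher n).
These span different periods and groups, so the two trends combine.
Rb > Ca: relative to Ca, both the across-period and down-group shifts push Rb's atomic radius up.
Approximate values (pm): Ca 171, Rb 210.
So Rb has the greater atomic size (Rb > Ca).

Rb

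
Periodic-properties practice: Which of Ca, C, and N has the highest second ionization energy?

After 1 electron has been removed, what remains? Ca⁺ still has 1 valence electron; C⁺ still has 3 valence electrons; N⁺ still has 4 valence electrons.
All are still removing valence electrons, so compare the +1 ions as you would atoms: IE_2 generally rises across a period (higher Z_eff) and falls down a group (larger shell), subject to the usual subshell exceptions.
Valence configurations: Ca⁺ [Ar]4s¹, C⁺ [He]2s²2p¹, N⁺ [He]2s²2p².
Approximate IE_2 values (kJ/mol): Ca 1145, C 2353, N 2856.
Overall IE_2 order: Ca < C < N.

N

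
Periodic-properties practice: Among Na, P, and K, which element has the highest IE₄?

Consider each +3 ion: Na³⁺ is already 2 electrons into the core; P³⁺ still has 2 valence electrons; K³⁺ is already 2 electrons into the core.
Pulling an electron out of a noble-gas core costs far more than removing a remaining valence electron, so K and Na sit at the high end of IE_4.
The numbers (kJ/mol): Na 9543, P 4964, K 5877.
Putting it together, IE_4: P < K < Na.

Na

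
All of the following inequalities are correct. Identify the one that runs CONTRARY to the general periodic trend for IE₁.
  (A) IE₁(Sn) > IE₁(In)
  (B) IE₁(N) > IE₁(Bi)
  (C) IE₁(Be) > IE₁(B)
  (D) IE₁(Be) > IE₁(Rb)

The general trend: IE₁ increases across a period and decreases down a group.
(A) Sn (period 5, group 14) vs In (period 5, group 13): the stated order agrees with the simple trend.
(B) N (period 2, group 15) vs Bi (period 6, group 15): the stated order agrees with the simple trend.
(C) Be (period 2, group 2) vs B (period 2, group 13): the stated order contradicts the simple trend.
(D) Be (period 2, group 2) vs Rb (period 5, group 1): the stated order agrees with the simple trend.
The exception is (C): removing B's lone 2p electron is easier than breaking Be's filled 2s².

(C)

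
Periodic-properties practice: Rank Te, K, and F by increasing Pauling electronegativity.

K, Te, F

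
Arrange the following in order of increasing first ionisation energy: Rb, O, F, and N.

N is in period 2, group 15; O is in period 2, group 16; F is in period 2, group 17; Rb is in period 5, group 1.
First ionization energy rises across a period (greater Z_eff holds electrons more tightly) and falls down a group (valence electrons are farther from the nucleus).
Here both period and group differ, so the two effects have to be weighed against each other.
O > Rb: relative to Rb, both the across-period and down-group shifts push O's first ionization energy up.
N > O: this pair runs against the simple trend — see the exception note.
F > N: both are in period 2; the period trend gives F the larger value.
Note the exception: N has a higher first ionization energy than O, contrary to the simple trend — pairing an electron in O's 2p⁴ costs repulsion energy, so O ionizes more easily than half-filled N (2p³).
Approximate values (kJ/mol): N 1402, O 1314, F 1681, Rb 403.
So from lowest to highest: Rb < O < N < F.

Rb, O, N, F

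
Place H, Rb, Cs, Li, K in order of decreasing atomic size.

H is in period 1, group 1; Li is in period 2, group 1; K is in period 4, group 1; Rb is in period 5, group 1; Cs is in period 6, group 1.
Across a period the added protons contract the valence shell; down a group each new principal shell makes the atom larger.
All are in group 1, so atomic radius increases down the group.
So from largest to smallest: Cs > Rb > K > Li > H.

Cs > Rb > K > Li > H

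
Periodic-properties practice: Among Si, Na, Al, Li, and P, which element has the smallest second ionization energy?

Si

After 1 electron has been removed, what remains? Si⁺ still has 3 valence electrons; Na⁺ is the bare [Ne] core; Al⁺ still has 2 valence electrons; Li⁺ is the bare [He] core; P⁺ still has 4 valence electrons.
Breaking into a closed-shell core is much more expensive than removing a leftover valence electron — Na and Li have the largest IE_2 here.
Valence configurations: Si⁺ [Ne]3s²3p¹, Al⁺ [Ne]3s², P⁺ [Ne]3s²3p².
Si⁺ loses a lone 3p electron whereas Al⁺ must break into a filled 3s² pair, so IE_2(Al) > IE_2(Si) even though Si has the higher nuclear charge.
Approximate IE_2 values (kJ/mol): Si 1577, Na 4562, Al 1817, Li 7298, P 1907.
Overall IE_2 order: Si < Al < P < Na < Li.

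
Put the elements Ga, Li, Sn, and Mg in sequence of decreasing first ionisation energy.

Li is in period 2, group 1; Mg is in period 3, group 2; Ga is in period 4, group 13; Sn is in period 5, group 14.
Removing the outermost electron gets harder across a period and easier down a group.
A diagonal step moves right (one effect) and down (the opposite effect) at once.
Ga > Li: period and group pull opposite ways; the across-period shift dominates (579 vs 520 kJ/mol).
Sn > Ga: the two effects oppose for this pair; the across-period effect wins (709 vs 579 kJ/mol).
Mg > Sn: the two effects oppose for this pair; the down-group effect wins (738 vs 709 kJ/mol).
Approximate values (kJ/mol): Li 520, Mg 738, Ga 579, Sn 709.
So from highest to lowest: Mg > Sn > Ga > Li.

Mg, Sn, Ga, Li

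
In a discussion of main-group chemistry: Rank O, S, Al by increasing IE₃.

Al < S < O

IE_3 is the cost of taking one more electron from the +2 cation: O²⁺ still has 4 valence electrons; S²⁺ still has 4 valence electrons; Al²⁺ still has 1 valence electron.
All are still removing valence electrons, so compare the +2 ions as you would atoms: IE_3 generally rises across a period (higher Z_eff) and falls down a group (larger shell), subject to the usual subshell exceptions.
Valence configurations: O²⁺ [He]2s²2p², S²⁺ [Ne]3s²3p², Al²⁺ [Ne]3s¹.
The numbers (kJ/mol): O 5300, S 3357, Al 2745.
Hence IE_3: Al < S < O.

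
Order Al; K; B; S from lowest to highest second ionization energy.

IE_2 is the cost of taking one more electron from the +1 cation: Al⁺ still has 2 valence electrons; K⁺ is the bare [Ar] core; B⁺ still has 2 valence electrons; S⁺ still has 5 valence electrons.
Pulling an electron out of a noble-gas core costs far more than removing a remaining valence electron, so K sits at the high end of IE_2.
Valence configurations: Al⁺ [Ne]3s², B⁺ [He]2s², S⁺ [Ne]3s²3p³.
Tabulated IE_2 (kJ/mol): Al 1817, K 3052, B 2427, S 2252.
Putting it together, IE_2: Al < S < B < K.

Al < S < B < K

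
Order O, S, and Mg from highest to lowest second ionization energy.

O, S, Mg

IE_2 is the cost of taking one more electron from the +1 cation: O⁺ still has 5 valence electrons; S⁺ still has 5 valence electrons; Mg⁺ still has 1 valence electron.
All are still removing valence electrons, so compare the +1 ions as you would atoms: IE_2 generally rises across a period (higher Z_eff) and falls down a group (larger shell), subject to the usual subshell exceptions.
Valence configurations: O⁺ [He]2s²2p³, S⁺ [Ne]3s²3p³, Mg⁺ [Ne]3s¹.
Tabulated IE_2 (kJ/mol): O 3388, S 2252, Mg 1451.
So the second ionization energies run Mg < S < O.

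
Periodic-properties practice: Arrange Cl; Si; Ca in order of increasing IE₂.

The second ionization energy removes an electron from the +1 ion. For each element: Cl⁺ still has 6 valence electrons; Si⁺ still has 3 valence electrons; Ca⁺ still has 1 valence electron.
All are still removing valence electrons, so compare the +1 ions as you would atoms: IE_2 generally rises across a period (higher Z_eff) and falls down a group (larger shell), subject to the usual subshell exceptions.
Valence configurations: Cl⁺ [Ne]3s²3p⁴, Si⁺ [Ne]3s²3p¹, Ca⁺ [Ar]4s¹.
Tabulated IE_2 (kJ/mol): Cl 2298, Si 1577, Ca 1145.
Overall IE_2 order: Ca < Si < Cl.

Ca < Si < Cl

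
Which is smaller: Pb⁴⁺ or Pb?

Forming Pb⁴⁺ removes 4 electrons from Pb. Fewer electrons for the same nuclear charge means less shielding and a higher Z_eff on the remaining electrons.
A cation is smaller than its parent atom: Pb⁴⁺ < Pb.

Pb⁴⁺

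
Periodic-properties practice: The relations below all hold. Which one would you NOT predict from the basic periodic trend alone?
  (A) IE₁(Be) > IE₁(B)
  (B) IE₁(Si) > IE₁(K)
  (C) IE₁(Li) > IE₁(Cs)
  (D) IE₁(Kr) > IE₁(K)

(A)

The general trend: IE₁ increases across a period and decreases down a group.
(A) Be (period 2, group 2) vs B (period 2, group 13): the stated order contradicts the simple trend.
(B) Si (period 3, group 14) vs K (period 4, group 1): the stated order agrees with the simple trend.
(C) Li (period 2, group 1) vs Cs (period 6, group 1): the stated order agrees with the simple trend.
(D) Kr (period 4, group 18) vs K (period 4, group 1): the stated order agrees with the simple trend.
The exception is (A): removing B's lone 2p electron is easier than breaking Be's filled 2s².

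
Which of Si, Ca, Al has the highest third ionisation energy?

Ca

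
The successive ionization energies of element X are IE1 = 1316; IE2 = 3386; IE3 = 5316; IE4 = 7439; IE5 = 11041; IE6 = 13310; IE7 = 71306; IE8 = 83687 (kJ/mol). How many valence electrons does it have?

6

Look for the largest jump between consecutive ionization energies: IE7/IE6 ≈ 5.4, far larger than any earlier ratio.
That jump marks the point where a core electron is being removed. So the atom has 6 valence electrons.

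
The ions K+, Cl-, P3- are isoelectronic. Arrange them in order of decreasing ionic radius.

P3-, Cl-, K+

All of these have 18 electrons, so size is governed by nuclear charge alone: the more protons, the stronger the pull on the same electron cloud, and the smaller the ion.
Nuclear charges: K+ (Z=19), Cl- (Z=17), P3- (Z=15).
Largest to smallest: P3- > Cl- > K+.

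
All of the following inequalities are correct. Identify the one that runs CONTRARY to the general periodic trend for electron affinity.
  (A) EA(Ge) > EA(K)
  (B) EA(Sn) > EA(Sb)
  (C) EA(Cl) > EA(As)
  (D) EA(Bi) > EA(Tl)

(B)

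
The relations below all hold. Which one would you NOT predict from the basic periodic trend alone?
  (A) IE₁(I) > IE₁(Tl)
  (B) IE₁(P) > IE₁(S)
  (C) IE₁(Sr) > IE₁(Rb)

(B)

The general trend: IE₁ increases across a period and decreases down a group.
(A) I (period 5, group 17) vs Tl (period 6, group 13): the stated order agrees with the simple trend.
(B) P (period 3, group 15) vs S (period 3, group 16): the stated order contradicts the simple trend.
(C) Sr (period 5, group 2) vs Rb (period 5, group 1): the stated order agrees with the simple trend.
The exception is (B): S (3p⁴) ionizes more easily than half-filled P (3p³) because the paired 3p electron in S is pushed out by e⁻–e⁻ repulsion.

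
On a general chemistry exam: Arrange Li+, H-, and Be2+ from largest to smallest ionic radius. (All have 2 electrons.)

H- > Li+ > Be2+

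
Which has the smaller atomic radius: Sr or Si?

Si is in period 3, group 14; Sr is in period 5, group 2.
Radius decreases left→right (rising Z_eff, same n) and increases top→bottom (higher n).
Neither a single period nor a single group — weigh both effects.
Sr > Si: both effects reinforce here, so Sr is clearly the larger of the two.
Tabulated atomic radius (pm): Si 116, Sr 185.
So Si has the smaller atomic radius (Si < Sr).

Si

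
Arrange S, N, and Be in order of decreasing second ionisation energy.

IE_2 is the cost of taking one more electron from the +1 cation: S⁺ still has 5 valence electrons; N⁺ still has 4 valence electrons; Be⁺ still has 1 valence electron.
All are still removing valence electrons, so compare the +1 ions as you would atoms: IE_2 generally rises across a period (higher Z_eff) and falls down a group (larger shell), subject to the usual subshell exceptions.
Valence configurations: S⁺ [Ne]3s²3p³, N⁺ [He]2s²2p², Be⁺ [He]2s¹.
The numbers (kJ/mol): S 2252, N 2856, Be 1757.
Overall IE_2 order: Be < S < N.

N > S > Be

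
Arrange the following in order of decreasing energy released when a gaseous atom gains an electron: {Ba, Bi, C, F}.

F > C > Bi > Ba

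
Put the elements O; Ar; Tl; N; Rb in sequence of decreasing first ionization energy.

N is in period 2, group 15; O is in period 2, group 16; Ar is in period 3, group 18; Rb is in period 5, group 1; Tl is in period 6, group 13.
Across a period the outer electron is held more tightly (higher IE₁); down a group it sits in a higher shell, more shielded, and comes off more easily.
Here both period and group differ, so the two effects have to be weighed against each other.
Tl > Rb: the two effects oppose for this pair; the across-period effect wins (589 vs 403 kJ/mol).
O > Tl: both effects reinforce here, so O is clearly the higher of the two.
N > O: this pair runs against the simple trend — see the exception note.
Ar > N: period and group pull opposite ways; the across-period shift dominates (1521 vs 1402 kJ/mol).
Note the exception: N has a higher first ionization energy than O, contrary to the simple trend — pairing an electron in O's 2p⁴ costs repulsion energy, so O ionizes more easily than half-filled N (2p³).
For reference (kJ/mol): N 1402, O 1314, Ar 1521, Rb 403, Tl 589.
So from highest to lowest: Ar > N > O > Tl > Rb.

Ar > N > O > Tl > Rb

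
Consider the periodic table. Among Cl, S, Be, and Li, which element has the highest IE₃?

Be

IE_3 is the cost of taking one more electron from the +2 cation: Cl²⁺ still has 5 valence electrons; S²⁺ still has 4 valence electrons; Be²⁺ is the bare [He] core; Li²⁺ is already 1 electron into the core.
Pulling an electron out of a noble-gas core costs far more than removing a remaining valence electron, so Li and Be sit at the high end of IE_3.
Valence configurations: Cl²⁺ [Ne]3s²3p³, S²⁺ [Ne]3s²3p².
The numbers (kJ/mol): Cl 3822, S 3357, Be 14849, Li 11815.
Overall IE_3 order: S < Cl < Li < Be.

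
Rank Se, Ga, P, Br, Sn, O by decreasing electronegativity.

O > Br > Se > P > Sn > Ga

O is in period 2, group 16; P is in period 3, group 15; Ga is in period 4, group 13; Se is in period 4, group 16; Br is in period 4, group 17; Sn is in period 5, group 14.
Smaller atoms with higher effective nuclear charge are more electronegative.
These span different periods and groups, so the two trends combine.
Sn > Ga: the two effects oppose for this pair; the across-period effect wins (1.96 vs 1.81).
P > Sn: both effects reinforce here, so P is clearly the higher of the two.
Se > P: the two effects oppose for this pair; the across-period effect wins (2.55 vs 2.19).
Br > Se: both are in period 4; the period trend gives Br the larger value.
O > Br: period and group pull opposite ways; the down-group shift dominates (3.44 vs 2.96).
For reference (Pauling): O 3.44, P 2.19, Ga 1.81, Se 2.55, Br 2.96, Sn 1.96.
So from highest to lowest: O > Br > Se > P > Sn > Ga.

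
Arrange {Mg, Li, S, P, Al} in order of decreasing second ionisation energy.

Consider each +1 ion: Mg⁺ still has 1 valence electron; Li⁺ is the bare [He] core; S⁺ still has 5 valence electrons; P⁺ still has 4 valence electrons; Al⁺ still has 2 valence electrons.
Core electrons are held far more tightly than valence electrons, so Li tops the IE_2 order.
Valence configurations: Mg⁺ [Ne]3s¹, S⁺ [Ne]3s²3p³, P⁺ [Ne]3s²3p², Al⁺ [Ne]3s².
Tabulated IE_2 (kJ/mol): Mg 1451, Li 7298, S 2252, P 1907, Al 1817.
So the second ionization energies run Mg < Al < P < S < Li.

Li, S, P, Al, Mg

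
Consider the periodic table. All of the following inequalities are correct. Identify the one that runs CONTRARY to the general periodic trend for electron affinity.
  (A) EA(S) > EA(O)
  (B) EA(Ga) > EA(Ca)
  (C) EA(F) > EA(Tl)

The general trend: electron affinity increases across a period and decreases down a group.
(A) S (period 3, group 16) vs O (period 2, group 16): the stated order contradicts the simple trend.
(B) Ga (period 4, group 13) vs Ca (period 4, group 2): the stated order agrees with the simple trend.
(C) F (period 2, group 17) vs Tl (period 6, group 13): the stated order agrees with the simple trend.
The exception is (A): the compact 2p subshell of O repels the added electron more than S's larger 3p does.

(A)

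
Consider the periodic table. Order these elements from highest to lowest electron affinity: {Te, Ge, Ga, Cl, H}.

H is in period 1, group 1; Cl is in period 3, group 17; Ga is in period 4, group 13; Ge is in period 4, group 14; Te is in period 5, group 16.
Atoms with high Z_eff and room in the valence shell (especially the halogens) have the most exothermic electron affinities.
Here both period and group differ, so the two effects have to be weighed against each other.
H > Ga: period and group pull opposite ways; the down-group shift dominates (73 vs 29 kJ/mol).
Ge > H: period and group pull opposite ways; the across-period shift dominates (119 vs 73 kJ/mol).
Te > Ge: period and group pull opposite ways; the across-period shift dominates (190 vs 119 kJ/mol).
Cl > Te: relative to Te, both the across-period and down-group shifts push Cl's electron affinity up.
For reference (kJ/mol): H 73, Cl 349, Ga 29, Ge 119, Te 190.
So from highest to lowest: Cl > Te > Ge > H > Ga.

Cl > Te > Ge > H > Ga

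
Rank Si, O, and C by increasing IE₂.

The second ionization energy removes an electron from the +1 ion. For each element: Si⁺ still has 3 valence electrons; O⁺ still has 5 valence electrons; C⁺ still has 3 valence electrons.
All are still removing valence electrons, so compare the +1 ions as you would atoms: IE_2 generally rises across a period (higher Z_eff) and falls down a group (larger shell), subject to the usual subshell exceptions.
Valence configurations: Si⁺ [Ne]3s²3p¹, O⁺ [He]2s²2p³, C⁺ [He]2s²2p¹.
Tabulated IE_2 (kJ/mol): Si 1577, O 3388, C 2353.
Putting it together, IE_2: Si < C < O.

Si < C < O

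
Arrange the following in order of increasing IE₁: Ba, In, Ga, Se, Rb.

Rb < Ba < In < Ga < Se

Ga is in period 4, group 13; Se is in period 4, group 16; Rb is in period 5, group 1; In is in period 5, group 13; Ba is in period 6, group 2.
Removing the outermost electron gets harder across a period and easier down a group.
Neither a single period nor a single group — weigh both effects.
Ba > Rb: period and group pull opposite ways; the across-period shift dominates (503 vs 403 kJ/mol).
In > Ba: relative to Ba, both the across-period and down-group shifts push In's first ionization energy up.
Ga > In: they share group 13; the group trend gives Ga the larger value.
Se > Ga: Se lies to the right of Ga in period 4, so the across-period effect alone puts Se higher.
For reference (kJ/mol): Ga 579, Se 941, Rb 403, In 558, Ba 503.
So from lowest to highest: Rb < Ba < In < Ga < Se.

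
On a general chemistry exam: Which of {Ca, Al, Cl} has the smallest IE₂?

After 1 electron has been removed, what remains? Ca⁺ still has 1 valence electron; Al⁺ still has 2 valence electrons; Cl⁺ still has 6 valence electrons.
All are still removing valence electrons, so compare the +1 ions as you would atoms: IE_2 generally rises across a period (higher Z_eff) and falls down a group (larger shell), subject to the usual subshell exceptions.
Valence configurations: Ca⁺ [Ar]4s¹, Al⁺ [Ne]3s², Cl⁺ [Ne]3s²3p⁴.
Approximate IE_2 values (kJ/mol): Ca 1145, Al 1817, Cl 2298.
Overall IE_2 order: Ca < Al < Cl.

Ca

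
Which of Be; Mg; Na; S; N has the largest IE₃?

Be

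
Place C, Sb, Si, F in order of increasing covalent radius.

F < C < Si < Sb

C is in period 2, group 14; F is in period 2, group 17; Si is in period 3, group 14; Sb is in period 5, group 15.
Radius decreases left→right (rising Z_eff, same n) and increases top→bottom (higher n).
These span different periods and groups, so the two trends combine.
C > F: C lies to the left of F in period 2, so the across-period effect alone puts C larger.
Si > C: they share group 14; the group trend gives Si the larger value.
Sb > Si: period and group pull opposite ways; the down-group shift dominates (140 vs 116 pm).
Approximate values (pm): C 75, F 64, Si 116, Sb 140.
So from smallest to largest: F < C < Si < Sb.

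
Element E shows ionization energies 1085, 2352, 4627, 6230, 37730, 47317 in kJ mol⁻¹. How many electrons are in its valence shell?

4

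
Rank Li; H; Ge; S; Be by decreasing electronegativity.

S, H, Ge, Be, Li

H is in period 1, group 1; Li is in period 2, group 1; Be is in period 2, group 2; S is in period 3, group 16; Ge is in period 4, group 14.
Smaller atoms with higher effective nuclear charge are more electronegative.
Here both period and group differ, so the two effects have to be weighed against each other.
Be > Li: Be lies to the right of Li in period 2, so the across-period effect alone puts Be higher.
Ge > Be: the two effects oppose for this pair; the across-period effect wins (2.01 vs 1.57).
H > Ge: the two effects oppose for this pair; the down-group effect wins (2.20 vs 2.01).
S > H: the two effects oppose for this pair; the across-period effect wins (2.58 vs 2.20).
For reference (Pauling): H 2.20, Li 0.98, Be 1.57, S 2.58, Ge 2.01.
So from highest to lowest: S > H > Ge > Be > Li.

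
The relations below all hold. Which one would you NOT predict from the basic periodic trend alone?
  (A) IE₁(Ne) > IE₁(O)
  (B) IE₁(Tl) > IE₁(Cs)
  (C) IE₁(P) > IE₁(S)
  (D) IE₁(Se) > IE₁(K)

(C)

The general trend: IE₁ increases across a period and decreases down a group.
(A) Ne (period 2, group 18) vs O (period 2, group 16): the stated order agrees with the simple trend.
(B) Tl (period 6, group 13) vs Cs (period 6, group 1): the stated order agrees with the simple trend.
(C) P (period 3, group 15) vs S (period 3, group 16): the stated order contradicts the simple trend.
(D) Se (period 4, group 16) vs K (period 4, group 1): the stated order agrees with the simple trend.
The exception is (C): S (3p⁴) ionizes more easily than half-filled P (3p³) because the paired 3p electron in S is pushed out by e⁻–e⁻ repulsion.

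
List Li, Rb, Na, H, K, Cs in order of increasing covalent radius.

H < Li < Na < K < Rb < Cs

Radius decreases left→right (rising Z_eff, same n) and increases top→bottom (higher n).
All are in group 1, so atomic radius increases down the group.
So from smallest to largest: H < Li < Na < K < Rb < Cs.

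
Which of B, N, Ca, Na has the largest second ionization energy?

Na

After 1 electron has been removed, what remains? B⁺ still has 2 valence electrons; N⁺ still has 4 valence electrons; Ca⁺ still has 1 valence electron; Na⁺ is the bare [Ne] core.
Core electrons are held far more tightly than valence electrons, so Na tops the IE_2 order.
Valence configurations: B⁺ [He]2s², N⁺ [He]2s²2p², Ca⁺ [Ar]4s¹.
The numbers (kJ/mol): B 2427, N 2856, Ca 1145, Na 4562.
So the second ionization energies run Ca < B < N < Na.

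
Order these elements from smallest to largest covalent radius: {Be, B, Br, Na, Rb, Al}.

Be is in period 2, group 2; B is in period 2, group 13; Na is in period 3, group 1; Al is in period 3, group 13; Br is in period 4, group 17; Rb is in period 5, group 1.
Moving right in a period, electrons are added to the same shell under a stronger nuclear pull, so atoms get smaller; moving down, a new shell is opened and atoms get larger.
Neither a single period nor a single group — weigh both effects.
Be > B: both are in period 2; the period trend gives Be the larger value.
Br > Be: the two effects oppose for this pair; the down-group effect wins (114 vs 102 pm).
Al > Br: the two effects oppose for this pair; the across-period effect wins (126 vs 114 pm).
Na > Al: both are in period 3; the period trend gives Na the larger value.
Rb > Na: they share group 1; the group trend gives Rb the larger value.
For reference (pm): Be 102, B 85, Na 155, Al 126, Br 114, Rb 210.
So from smallest to largest: B < Be < Br < Al < Na < Rb.

B < Be < Br < Al < Na < Rb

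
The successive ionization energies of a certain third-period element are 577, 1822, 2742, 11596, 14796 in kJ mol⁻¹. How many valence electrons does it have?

3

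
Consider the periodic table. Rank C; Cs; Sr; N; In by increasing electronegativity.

C is in period 2, group 14; N is in period 2, group 15; Sr is in period 5, group 2; In is in period 5, group 13; Cs is in period 6, group 1.
Electronegativity increases across a period and decreases down a group, tracking effective nuclear charge and atomic size.
Here both period and group differ, so the two effects have to be weighed against each other.
Sr > Cs: both effects reinforce here, so Sr is clearly the higher of the two.
In > Sr: both are in period 5; the period trend gives In the larger value.
C > In: relative to In, both the across-period and down-group shifts push C's electronegativity up.
N > C: both are in period 2; the period trend gives N the larger value.
Approximate values (Pauling): C 2.55, N 3.04, Sr 0.95, In 1.78, Cs 0.79.
So from lowest to highest: Cs < Sr < In < C < N.

Cs < Sr < In < C < N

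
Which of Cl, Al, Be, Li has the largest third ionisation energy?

Be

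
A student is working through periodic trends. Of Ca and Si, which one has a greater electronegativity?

Si is in period 3, group 14; Ca is in period 4, group 2.
Atoms toward the upper right of the periodic table pull bonding electrons most strongly.
Here both period and group differ, so the two effects have to be weighed against each other.
Si > Ca: both effects reinforce here, so Si is clearly the higher of the two.
Approximate values (Pauling): Si 1.90, Ca 1.00.
So Si has the greater electronegativity (Si > Ca).

Si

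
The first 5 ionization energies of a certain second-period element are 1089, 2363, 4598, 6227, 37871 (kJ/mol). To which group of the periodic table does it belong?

Look for the largest jump between consecutive ionization energies: IE5/IE4 ≈ 6.1, far larger than any earlier ratio.
That jump marks the point where a core electron is being removed. So the atom has 4 valence electrons.
A main-group element with 4 valence electrons is in group 14.

Group 14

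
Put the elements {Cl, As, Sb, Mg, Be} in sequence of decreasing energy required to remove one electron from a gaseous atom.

Cl > As > Be > Sb > Mg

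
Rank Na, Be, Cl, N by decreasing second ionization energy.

Na > N > Cl > Be

Consider each +1 ion: Na⁺ is the bare [Ne] core; Be⁺ still has 1 valence electron; Cl⁺ still has 6 valence electrons; N⁺ still has 4 valence electrons.
Core electrons are held far more tightly than valence electrons, so Na tops the IE_2 order.
Valence configurations: Be⁺ [He]2s¹, Cl⁺ [Ne]3s²3p⁴, N⁺ [He]2s²2p².
Tabulated IE_2 (kJ/mol): Na 4562, Be 1757, Cl 2298, N 2856.
So the second ionization energies run Be < Cl < N < Na.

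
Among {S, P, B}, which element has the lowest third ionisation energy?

P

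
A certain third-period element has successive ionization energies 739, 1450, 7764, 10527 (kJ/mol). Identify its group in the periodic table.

Group 2

Look for the largest jump between consecutive ionization energies: IE3/IE2 ≈ 5.4, far larger than any earlier ratio.
That jump marks the point where a core electron is being removed. So the atom has 2 valence electrons.
A main-group element with 2 valence electrons is in group 2.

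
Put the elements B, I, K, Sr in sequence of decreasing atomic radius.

K, Sr, I, B

Across a period the added protons contract the valence shell; down a group each new principal shell makes the atom larger.
Here both period and group differ, so the two effects have to be weighed against each other.
I > B: period and group pull opposite ways; the down-group shift dominates (133 vs 85 pm).
Sr > I: both are in period 5; the period trend gives Sr the larger value.
K > Sr: the two effects oppose for this pair; the across-period effect wins (196 vs 185 pm).
Tabulated atomic radius (pm): B 85, K 196, Sr 185, I 133.
So from largest to smallest: K > Sr > I > B.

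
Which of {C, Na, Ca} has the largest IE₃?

Consider each +2 ion: C²⁺ still has 2 valence electrons; Na²⁺ is already 1 electron into the core; Ca²⁺ is the bare [Ar] core.
Pulling an electron out of a noble-gas core costs far more than removing a remaining valence electron, so Ca and Na sit at the high end of IE_3.
Tabulated IE_3 (kJ/mol): C 4620, Na 6910, Ca 4912.
Hence IE_3: C < Ca < Na.

Na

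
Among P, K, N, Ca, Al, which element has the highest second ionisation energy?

K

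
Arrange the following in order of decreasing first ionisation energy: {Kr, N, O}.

N > Kr > O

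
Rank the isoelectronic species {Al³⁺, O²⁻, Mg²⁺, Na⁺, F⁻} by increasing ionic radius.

Al³⁺ < Mg²⁺ < Na⁺ < F⁻ < O²⁻

All of these have 10 electrons, so size is governed by nuclear charge alone: the more protons, the stronger the pull on the same electron cloud, and the smaller the ion.
Nuclear charges: Al³⁺ (Z=13), Mg²⁺ (Z=12), Na⁺ (Z=11), F⁻ (Z=9), O²⁻ (Z=8).
Smallest to largest: Al³⁺ < Mg²⁺ < Na⁺ < F⁻ < O²⁻.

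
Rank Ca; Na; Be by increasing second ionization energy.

IE_2 is the cost of taking one more electron from the +1 cation: Ca⁺ still has 1 valence electron; Na⁺ is the bare [Ne] core; Be⁺ still has 1 valence electron.
Pulling an electron out of a noble-gas core costs far more than removing a remaining valence electron, so Na sits at the high end of IE_2.
Valence configurations: Ca⁺ [Ar]4s¹, Be⁺ [He]2s¹.
The numbers (kJ/mol): Ca 1145, Na 4562, Be 1757.
Hence IE_2: Ca < Be < Na.

Ca < Be < Na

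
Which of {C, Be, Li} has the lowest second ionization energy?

Be

After 1 electron has been removed, what remains? C⁺ still has 3 valence electrons; Be⁺ still has 1 valence electron; Li⁺ is the bare [He] core.
Breaking into a closed-shell core is much more expensive than removing a leftover valence electron — Li has the largest IE_2 here.
Valence configurations: C⁺ [He]2s²2p¹, Be⁺ [He]2s¹.
The numbers (kJ/mol): C 2353, Be 1757, Li 7298.
Overall IE_2 order: Be < C < Li.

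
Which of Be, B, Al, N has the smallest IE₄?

N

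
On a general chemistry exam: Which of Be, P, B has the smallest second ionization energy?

Be

IE_2 is the cost of taking one more electron from the +1 cation: Be⁺ still has 1 valence electron; P⁺ still has 4 valence electrons; B⁺ still has 2 valence electrons.
All are still removing valence electrons, so compare the +1 ions as you would atoms: IE_2 generally rises across a period (higher Z_eff) and falls down a group (larger shell), subject to the usual subshell exceptions.
Valence configurations: Be⁺ [He]2s¹, P⁺ [Ne]3s²3p², B⁺ [He]2s².
Tabulated IE_2 (kJ/mol): Be 1757, P 1907, B 2427.
Hence IE_2: Be < P < B.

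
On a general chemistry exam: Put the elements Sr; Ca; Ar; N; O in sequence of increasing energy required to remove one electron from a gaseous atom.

Sr < Ca < O < N < Ar

N is in period 2, group 15; O is in period 2, group 16; Ar is in period 3, group 18; Ca is in period 4, group 2; Sr is in period 5, group 2.
Removing the outermost electron gets harder across a period and easier down a group.
Here both period and group differ, so the two effects have to be weighed against each other.
Ca > Sr: they share group 2; the group trend gives Ca the larger value.
O > Ca: relative to Ca, both the across-period and down-group shifts push O's first ionization energy up.
N > O: this pair runs against the simple trend — see the exception note.
Ar > N: the two effects oppose for this pair; the across-period effect wins (1521 vs 1402 kJ/mol).
Note the exception: N has a higher first ionization energy than O, contrary to the simple trend — pairing an electron in O's 2p⁴ costs repulsion energy, so O ionizes more easily than half-filled N (2p³).
For reference (kJ/mol): N 1402, O 1314, Ar 1521, Ca 590, Sr 550.
So from lowest to highest: Sr < Ca < O < N < Ar.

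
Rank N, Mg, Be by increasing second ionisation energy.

Mg, Be, N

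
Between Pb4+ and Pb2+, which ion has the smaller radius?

Pb4+

Both ions have Z = 82 protons, but Pb4+ has lost more electrons, so its remaining electrons feel a larger effective nuclear charge per electron and are pulled in more tightly.
Higher positive charge → smaller ion, so Pb2+ > Pb4+.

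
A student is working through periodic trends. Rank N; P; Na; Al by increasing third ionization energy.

The third ionization energy removes an electron from the +2 ion. For each element: N²⁺ still has 3 valence electrons; P²⁺ still has 3 valence electrons; Na²⁺ is already 1 electron into the core; Al²⁺ still has 1 valence electron.
Pulling an electron out of a noble-gas core costs far more than removing a remaining valence electron, so Na sits at the high end of IE_3.
Valence configurations: N²⁺ [He]2s²2p¹, P²⁺ [Ne]3s²3p¹, Al²⁺ [Ne]3s¹.
Approximate IE_3 values (kJ/mol): N 4578, P 2914, Na 6910, Al 2745.
Hence IE_3: Al < P < N < Na.

Al < P < N < Na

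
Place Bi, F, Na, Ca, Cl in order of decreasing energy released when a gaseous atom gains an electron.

F is in period 2, group 17; Na is in period 3, group 1; Cl is in period 3, group 17; Ca is in period 4, group 2; Bi is in period 6, group 15.
Atoms with high Z_eff and room in the valence shell (especially the halogens) have the most exothermic electron affinities.
Here both period and group differ, so the two effects have to be weighed against each other.
Na > Ca: the two effects oppose for this pair; the down-group effect wins (53 vs 2 kJ/mol).
Bi > Na: the two effects oppose for this pair; the across-period effect wins (91 vs 53 kJ/mol).
F > Bi: relative to Bi, both the across-period and down-group shifts push F's electron affinity up.
Cl > F: this pair runs against the simple trend — see the exception note.
Note the exception: Cl has a higher electron affinity than F, contrary to the simple trend — F's small 2p subshell makes the incoming electron feel strong e⁻–e⁻ repulsion, so Cl actually releases more energy on gaining an electron.
For reference (kJ/mol): F 328, Na 53, Cl 349, Ca 2, Bi 91.
So from highest to lowest: Cl > F > Bi > Na > Ca.

Cl > F > Bi > Na > Ca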